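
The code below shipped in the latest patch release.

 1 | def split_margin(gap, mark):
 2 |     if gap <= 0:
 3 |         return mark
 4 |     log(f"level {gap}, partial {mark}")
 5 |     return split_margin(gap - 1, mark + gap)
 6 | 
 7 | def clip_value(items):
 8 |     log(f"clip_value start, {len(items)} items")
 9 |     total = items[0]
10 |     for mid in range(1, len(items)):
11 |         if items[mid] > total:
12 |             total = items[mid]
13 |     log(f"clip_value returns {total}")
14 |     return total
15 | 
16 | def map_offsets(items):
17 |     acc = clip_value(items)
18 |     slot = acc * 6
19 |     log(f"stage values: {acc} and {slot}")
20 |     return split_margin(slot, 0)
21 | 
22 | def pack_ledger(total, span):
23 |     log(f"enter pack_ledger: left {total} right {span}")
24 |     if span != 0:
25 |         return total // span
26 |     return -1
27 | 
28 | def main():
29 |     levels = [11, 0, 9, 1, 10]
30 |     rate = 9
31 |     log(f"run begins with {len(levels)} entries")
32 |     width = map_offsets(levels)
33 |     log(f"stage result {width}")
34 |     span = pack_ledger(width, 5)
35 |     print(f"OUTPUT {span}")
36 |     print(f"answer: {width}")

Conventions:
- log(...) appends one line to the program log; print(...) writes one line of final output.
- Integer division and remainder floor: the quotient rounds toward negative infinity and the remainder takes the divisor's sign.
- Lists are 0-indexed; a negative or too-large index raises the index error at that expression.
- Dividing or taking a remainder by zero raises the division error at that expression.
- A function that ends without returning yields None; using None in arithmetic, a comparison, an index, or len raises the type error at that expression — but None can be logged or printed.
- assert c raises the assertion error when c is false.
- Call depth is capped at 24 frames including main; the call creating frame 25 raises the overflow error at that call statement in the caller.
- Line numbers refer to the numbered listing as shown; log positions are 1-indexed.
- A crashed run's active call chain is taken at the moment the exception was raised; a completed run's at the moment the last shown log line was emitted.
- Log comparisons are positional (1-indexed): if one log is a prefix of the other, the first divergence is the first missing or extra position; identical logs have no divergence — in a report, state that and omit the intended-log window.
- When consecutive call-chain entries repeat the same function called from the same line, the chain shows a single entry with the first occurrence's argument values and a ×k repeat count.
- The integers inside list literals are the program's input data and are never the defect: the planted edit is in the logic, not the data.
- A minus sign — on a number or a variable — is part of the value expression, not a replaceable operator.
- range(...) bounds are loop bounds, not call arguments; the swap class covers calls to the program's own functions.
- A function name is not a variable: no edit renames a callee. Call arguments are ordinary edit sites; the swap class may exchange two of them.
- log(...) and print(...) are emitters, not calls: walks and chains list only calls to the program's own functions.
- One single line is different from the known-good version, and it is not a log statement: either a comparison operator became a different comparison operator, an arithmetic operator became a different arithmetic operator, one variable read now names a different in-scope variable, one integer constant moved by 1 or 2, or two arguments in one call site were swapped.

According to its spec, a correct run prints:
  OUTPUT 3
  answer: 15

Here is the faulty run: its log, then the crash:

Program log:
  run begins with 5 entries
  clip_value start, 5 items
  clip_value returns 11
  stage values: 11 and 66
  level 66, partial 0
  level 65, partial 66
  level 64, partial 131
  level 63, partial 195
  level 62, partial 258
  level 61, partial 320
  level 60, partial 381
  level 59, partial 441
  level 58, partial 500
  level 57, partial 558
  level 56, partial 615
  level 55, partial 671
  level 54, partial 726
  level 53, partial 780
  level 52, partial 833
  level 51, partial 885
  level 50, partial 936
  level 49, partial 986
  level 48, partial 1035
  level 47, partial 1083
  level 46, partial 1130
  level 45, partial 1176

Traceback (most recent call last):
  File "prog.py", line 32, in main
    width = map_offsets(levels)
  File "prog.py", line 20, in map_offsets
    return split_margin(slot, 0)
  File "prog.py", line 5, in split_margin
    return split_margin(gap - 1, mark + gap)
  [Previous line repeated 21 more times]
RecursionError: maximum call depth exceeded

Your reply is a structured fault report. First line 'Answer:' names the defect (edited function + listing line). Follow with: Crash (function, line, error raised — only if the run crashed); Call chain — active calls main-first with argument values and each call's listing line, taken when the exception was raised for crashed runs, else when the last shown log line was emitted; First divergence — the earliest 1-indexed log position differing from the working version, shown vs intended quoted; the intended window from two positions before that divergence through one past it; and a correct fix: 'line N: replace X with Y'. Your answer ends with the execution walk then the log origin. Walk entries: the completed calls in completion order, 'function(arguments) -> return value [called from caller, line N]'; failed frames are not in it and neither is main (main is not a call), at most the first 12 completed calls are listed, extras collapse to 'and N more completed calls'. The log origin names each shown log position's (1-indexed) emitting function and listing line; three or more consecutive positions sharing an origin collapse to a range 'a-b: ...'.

Answer: the defect is in map_offsets at line 18.
Key observation: The log first diverges at position 4: the faulty run prints 'stage values: 11 and 66' where the working version prints 'stage values: 11 and 5'.
Crash: split_margin, line 5, RecursionError.
Call chain: main -> map_offsets([11, 0, 9, 1, 10]) (called at line 32) -> split_margin(66, 0) (called at line 20) -> split_margin(65, 66) (called at line 5) ×21.
First divergence: position 4 — the shown line 'stage values: 11 and 66' should read 'stage values: 11 and 5'.
Intended log window:
  2: clip_value start, 5 items
  3: clip_value returns 11
  4: stage values: 11 and 5
  5: level 5, partial 0
Execution walk:
  clip_value([11, 0, 9, 1, 10]) -> 11  [called from map_offsets, line 17]
Log origin:
  1: from main, line 31
  2: from clip_value, line 8
  3: from clip_value, line 13
  4: from map_offsets, line 19
  5-26: from split_margin, line 4
A correct fix: line 18: replace `*` with `%`.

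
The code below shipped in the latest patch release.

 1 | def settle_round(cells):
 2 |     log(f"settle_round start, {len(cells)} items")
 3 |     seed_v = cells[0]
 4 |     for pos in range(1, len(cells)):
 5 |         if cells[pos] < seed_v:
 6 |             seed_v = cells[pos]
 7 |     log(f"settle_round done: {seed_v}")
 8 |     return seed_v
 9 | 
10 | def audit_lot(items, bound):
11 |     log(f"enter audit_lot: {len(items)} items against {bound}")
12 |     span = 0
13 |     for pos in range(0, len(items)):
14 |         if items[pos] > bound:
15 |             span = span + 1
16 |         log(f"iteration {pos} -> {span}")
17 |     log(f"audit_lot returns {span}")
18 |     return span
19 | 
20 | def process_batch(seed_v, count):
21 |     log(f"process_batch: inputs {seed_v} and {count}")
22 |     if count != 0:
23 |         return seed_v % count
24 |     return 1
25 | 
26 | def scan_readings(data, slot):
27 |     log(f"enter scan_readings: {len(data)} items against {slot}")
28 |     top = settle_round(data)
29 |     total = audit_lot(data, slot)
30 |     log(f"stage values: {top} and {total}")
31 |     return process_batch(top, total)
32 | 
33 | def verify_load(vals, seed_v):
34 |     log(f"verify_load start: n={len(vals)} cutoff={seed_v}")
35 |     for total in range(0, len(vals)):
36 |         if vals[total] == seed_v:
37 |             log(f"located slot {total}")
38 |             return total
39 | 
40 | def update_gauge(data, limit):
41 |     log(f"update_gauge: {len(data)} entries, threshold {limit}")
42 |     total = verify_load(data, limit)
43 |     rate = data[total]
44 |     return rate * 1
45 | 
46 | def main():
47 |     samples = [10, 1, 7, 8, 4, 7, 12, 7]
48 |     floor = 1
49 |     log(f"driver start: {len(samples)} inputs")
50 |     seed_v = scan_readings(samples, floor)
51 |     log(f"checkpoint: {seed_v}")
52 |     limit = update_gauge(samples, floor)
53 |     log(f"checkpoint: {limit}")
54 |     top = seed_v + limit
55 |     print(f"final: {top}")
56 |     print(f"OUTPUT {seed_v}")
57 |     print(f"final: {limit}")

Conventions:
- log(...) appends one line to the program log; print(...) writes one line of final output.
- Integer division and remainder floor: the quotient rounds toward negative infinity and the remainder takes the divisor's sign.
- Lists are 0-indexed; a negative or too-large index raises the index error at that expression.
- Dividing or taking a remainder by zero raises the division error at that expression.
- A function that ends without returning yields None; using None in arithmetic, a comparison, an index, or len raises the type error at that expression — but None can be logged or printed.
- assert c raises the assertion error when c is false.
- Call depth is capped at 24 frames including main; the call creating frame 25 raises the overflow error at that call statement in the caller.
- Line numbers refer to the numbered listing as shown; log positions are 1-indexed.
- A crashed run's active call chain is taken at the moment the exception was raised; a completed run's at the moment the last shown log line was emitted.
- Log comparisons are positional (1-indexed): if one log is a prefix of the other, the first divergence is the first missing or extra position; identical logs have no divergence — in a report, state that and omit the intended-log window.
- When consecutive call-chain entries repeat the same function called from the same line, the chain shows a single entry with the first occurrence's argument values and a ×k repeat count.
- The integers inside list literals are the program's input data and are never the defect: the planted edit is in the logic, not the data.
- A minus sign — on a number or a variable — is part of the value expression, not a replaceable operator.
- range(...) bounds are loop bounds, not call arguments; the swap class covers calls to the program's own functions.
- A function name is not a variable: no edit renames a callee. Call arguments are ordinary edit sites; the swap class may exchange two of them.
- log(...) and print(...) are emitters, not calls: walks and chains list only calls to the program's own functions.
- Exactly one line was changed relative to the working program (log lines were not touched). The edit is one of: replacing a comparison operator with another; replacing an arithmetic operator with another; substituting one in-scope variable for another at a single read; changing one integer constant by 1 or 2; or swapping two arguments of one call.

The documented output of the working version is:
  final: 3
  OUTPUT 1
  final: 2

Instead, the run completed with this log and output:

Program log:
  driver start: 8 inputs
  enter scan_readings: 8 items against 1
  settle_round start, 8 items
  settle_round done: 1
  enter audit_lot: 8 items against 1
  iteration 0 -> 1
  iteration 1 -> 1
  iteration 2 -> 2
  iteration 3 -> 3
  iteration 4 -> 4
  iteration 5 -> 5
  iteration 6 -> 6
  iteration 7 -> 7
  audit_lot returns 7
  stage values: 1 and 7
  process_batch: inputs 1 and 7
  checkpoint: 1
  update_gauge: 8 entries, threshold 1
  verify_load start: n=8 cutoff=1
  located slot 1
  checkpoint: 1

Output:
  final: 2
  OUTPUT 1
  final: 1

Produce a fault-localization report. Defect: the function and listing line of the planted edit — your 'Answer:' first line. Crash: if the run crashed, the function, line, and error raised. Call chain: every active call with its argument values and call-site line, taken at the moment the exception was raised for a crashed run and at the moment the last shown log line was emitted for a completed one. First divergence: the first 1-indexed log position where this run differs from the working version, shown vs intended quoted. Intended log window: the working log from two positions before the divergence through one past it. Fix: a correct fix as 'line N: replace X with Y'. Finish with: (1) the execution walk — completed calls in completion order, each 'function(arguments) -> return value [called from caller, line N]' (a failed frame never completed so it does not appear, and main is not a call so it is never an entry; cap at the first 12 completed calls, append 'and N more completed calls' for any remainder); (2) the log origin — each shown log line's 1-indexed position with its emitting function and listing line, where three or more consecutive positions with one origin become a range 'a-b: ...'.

Answer: the defect is in update_gauge at line 44.
The tell: The earliest visible damage is log position 21 — 'checkpoint: 1' rather than the intended 'checkpoint: 2'.
Call chain: main.
First divergence: position 21 — the shown line 'checkpoint: 1' should read 'checkpoint: 2'.
Intended log window:
  19: verify_load start: n=8 cutoff=1
  20: located slot 1
  21: checkpoint: 2
Execution walk:
  settle_round([10, 1, 7, 8, 4, 7, 12, 7]) -> 1  [called from scan_readings, line 28]
  audit_lot([10, 1, 7, 8, 4, 7, 12, 7], 1) -> 7  [called from scan_readings, line 29]
  process_batch(1, 7) -> 1  [called from scan_readings, line 31]
  scan_readings([10, 1, 7, 8, 4, 7, 12, 7], 1) -> 1  [called from main, line 50]
  verify_load([10, 1, 7, 8, 4, 7, 12, 7], 1) -> 1  [called from update_gauge, line 42]
  update_gauge([10, 1, 7, 8, 4, 7, 12, 7], 1) -> 1  [called from main, line 52]
Log origins:
  1: logged in main at line 49
  2: logged in scan_readings at line 27
  3: logged in settle_round at line 2
  4: logged in settle_round at line 7
  5: logged in audit_lot at line 11
  6-13: logged in audit_lot at line 16
  14: logged in audit_lot at line 17
  15: logged in scan_readings at line 30
  16: logged in process_batch at line 21
  17: logged in main at line 51
  18: logged in update_gauge at line 41
  19: logged in verify_load at line 34
  20: logged in verify_load at line 37
  21: logged in main at line 53
A correct fix: line 44: replace `1` with `2`.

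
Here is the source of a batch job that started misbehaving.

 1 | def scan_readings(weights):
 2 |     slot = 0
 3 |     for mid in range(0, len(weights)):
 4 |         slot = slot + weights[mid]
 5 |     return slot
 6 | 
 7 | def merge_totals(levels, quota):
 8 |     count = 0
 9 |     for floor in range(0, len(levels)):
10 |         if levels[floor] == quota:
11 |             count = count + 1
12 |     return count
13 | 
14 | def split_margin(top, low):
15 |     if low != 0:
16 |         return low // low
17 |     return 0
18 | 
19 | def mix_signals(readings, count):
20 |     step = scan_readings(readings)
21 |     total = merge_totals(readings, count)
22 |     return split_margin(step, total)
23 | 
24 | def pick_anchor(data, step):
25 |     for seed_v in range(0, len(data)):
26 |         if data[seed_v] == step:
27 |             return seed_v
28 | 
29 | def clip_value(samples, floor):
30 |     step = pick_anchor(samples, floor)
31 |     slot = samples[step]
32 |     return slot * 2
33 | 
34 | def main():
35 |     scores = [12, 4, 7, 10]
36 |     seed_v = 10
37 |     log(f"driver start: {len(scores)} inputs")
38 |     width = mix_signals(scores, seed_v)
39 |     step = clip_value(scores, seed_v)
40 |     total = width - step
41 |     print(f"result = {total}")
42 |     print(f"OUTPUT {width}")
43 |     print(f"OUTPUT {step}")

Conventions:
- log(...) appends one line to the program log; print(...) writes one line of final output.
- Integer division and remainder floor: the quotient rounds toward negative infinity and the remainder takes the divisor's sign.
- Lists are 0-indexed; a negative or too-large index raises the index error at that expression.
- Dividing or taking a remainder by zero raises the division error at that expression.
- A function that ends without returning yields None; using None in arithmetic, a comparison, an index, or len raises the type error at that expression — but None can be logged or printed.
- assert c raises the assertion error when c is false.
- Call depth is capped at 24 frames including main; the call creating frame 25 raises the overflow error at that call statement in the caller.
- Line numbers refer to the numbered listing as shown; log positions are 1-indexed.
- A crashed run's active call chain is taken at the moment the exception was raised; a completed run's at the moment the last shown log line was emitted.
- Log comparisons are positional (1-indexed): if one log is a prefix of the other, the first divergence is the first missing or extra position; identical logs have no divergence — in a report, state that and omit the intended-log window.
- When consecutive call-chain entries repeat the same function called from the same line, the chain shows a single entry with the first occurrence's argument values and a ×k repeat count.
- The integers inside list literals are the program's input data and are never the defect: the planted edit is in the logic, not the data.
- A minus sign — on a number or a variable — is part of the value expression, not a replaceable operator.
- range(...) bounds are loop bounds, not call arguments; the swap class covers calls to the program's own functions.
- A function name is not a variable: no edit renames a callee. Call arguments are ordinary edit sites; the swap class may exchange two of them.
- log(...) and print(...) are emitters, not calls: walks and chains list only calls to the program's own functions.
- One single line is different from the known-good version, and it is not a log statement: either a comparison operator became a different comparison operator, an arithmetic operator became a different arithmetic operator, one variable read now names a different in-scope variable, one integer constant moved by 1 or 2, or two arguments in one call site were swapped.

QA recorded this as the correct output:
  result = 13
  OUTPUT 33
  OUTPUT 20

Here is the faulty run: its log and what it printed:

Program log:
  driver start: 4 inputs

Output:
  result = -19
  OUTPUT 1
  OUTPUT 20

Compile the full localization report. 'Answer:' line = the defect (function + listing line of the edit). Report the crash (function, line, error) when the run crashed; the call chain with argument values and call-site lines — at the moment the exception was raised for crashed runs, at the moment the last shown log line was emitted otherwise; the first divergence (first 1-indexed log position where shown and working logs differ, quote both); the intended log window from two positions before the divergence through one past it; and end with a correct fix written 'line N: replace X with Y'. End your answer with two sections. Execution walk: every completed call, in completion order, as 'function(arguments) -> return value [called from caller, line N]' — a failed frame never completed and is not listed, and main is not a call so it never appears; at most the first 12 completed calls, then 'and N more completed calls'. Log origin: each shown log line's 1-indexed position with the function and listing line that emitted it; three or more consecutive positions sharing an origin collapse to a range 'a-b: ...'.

Answer: the defect is in split_margin at line 16.
Core observation: Every logged value matches the working version; the printed result is what differs.
Call chain: main.
First divergence: there is none — every log position agrees.
Execution walk:
  scan_readings([12, 4, 7, 10]) -> 33  [called from mix_signals, line 20]
  merge_totals([12, 4, 7, 10], 10) -> 1  [called from mix_signals, line 21]
  split_margin(33, 1) -> 1  [called from mix_signals, line 22]
  mix_signals([12, 4, 7, 10], 10) -> 1  [called from main, line 38]
  pick_anchor([12, 4, 7, 10], 10) -> 3  [called from clip_value, line 30]
  clip_value([12, 4, 7, 10], 10) -> 20  [called from main, line 39]
Origin of each log line:
  1: logged in main at line 37
A correct fix: line 16: replace `low // low` with `top // low`.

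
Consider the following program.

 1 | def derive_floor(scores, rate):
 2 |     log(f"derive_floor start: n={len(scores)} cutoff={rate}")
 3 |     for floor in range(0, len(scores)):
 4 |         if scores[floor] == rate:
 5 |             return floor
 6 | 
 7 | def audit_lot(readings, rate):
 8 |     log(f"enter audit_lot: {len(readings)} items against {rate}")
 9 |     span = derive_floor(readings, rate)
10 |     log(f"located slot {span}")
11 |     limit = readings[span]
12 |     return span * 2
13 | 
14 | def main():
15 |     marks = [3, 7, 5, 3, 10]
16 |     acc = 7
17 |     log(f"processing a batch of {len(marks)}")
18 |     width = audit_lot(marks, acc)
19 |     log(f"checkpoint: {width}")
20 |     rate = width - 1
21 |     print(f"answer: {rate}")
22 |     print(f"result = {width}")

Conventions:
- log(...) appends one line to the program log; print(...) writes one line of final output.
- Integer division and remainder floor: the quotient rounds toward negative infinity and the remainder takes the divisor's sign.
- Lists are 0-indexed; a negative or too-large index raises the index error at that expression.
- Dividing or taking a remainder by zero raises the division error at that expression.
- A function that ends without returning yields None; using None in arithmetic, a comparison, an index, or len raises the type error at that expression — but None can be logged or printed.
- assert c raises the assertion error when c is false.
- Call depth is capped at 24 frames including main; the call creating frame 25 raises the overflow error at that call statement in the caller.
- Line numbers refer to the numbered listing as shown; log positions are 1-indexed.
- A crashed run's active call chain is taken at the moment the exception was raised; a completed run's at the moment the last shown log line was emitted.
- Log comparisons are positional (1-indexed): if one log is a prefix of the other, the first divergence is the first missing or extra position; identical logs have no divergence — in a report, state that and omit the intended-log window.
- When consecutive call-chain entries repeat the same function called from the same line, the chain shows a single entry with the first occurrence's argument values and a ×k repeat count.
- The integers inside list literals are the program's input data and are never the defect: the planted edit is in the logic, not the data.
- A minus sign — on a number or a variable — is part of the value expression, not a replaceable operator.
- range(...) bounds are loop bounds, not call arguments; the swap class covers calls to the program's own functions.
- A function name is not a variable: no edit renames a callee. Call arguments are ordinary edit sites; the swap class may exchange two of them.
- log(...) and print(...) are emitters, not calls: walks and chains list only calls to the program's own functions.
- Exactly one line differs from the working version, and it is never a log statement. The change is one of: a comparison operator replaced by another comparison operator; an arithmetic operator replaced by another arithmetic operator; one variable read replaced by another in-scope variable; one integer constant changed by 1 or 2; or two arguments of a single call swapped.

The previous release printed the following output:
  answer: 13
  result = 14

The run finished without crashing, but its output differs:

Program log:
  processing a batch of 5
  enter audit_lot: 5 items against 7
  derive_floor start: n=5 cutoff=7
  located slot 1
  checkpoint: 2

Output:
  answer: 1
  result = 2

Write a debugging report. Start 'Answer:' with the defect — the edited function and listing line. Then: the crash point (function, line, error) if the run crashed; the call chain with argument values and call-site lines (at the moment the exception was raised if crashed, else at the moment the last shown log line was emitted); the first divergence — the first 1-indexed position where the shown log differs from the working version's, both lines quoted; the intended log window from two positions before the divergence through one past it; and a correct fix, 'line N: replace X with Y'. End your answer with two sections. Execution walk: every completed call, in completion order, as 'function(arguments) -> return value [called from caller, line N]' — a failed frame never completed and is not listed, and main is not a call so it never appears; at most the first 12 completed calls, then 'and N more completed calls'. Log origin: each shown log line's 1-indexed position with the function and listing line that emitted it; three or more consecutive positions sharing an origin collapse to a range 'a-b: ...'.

Answer: the defect is in audit_lot at line 12.
The tell: Everything matches until log position 5, which reads 'checkpoint: 2' in place of 'checkpoint: 14'.
Call chain: main.
First divergence: position 5; shown 'checkpoint: 2' vs intended 'checkpoint: 14'.
Intended log window:
  3: derive_floor start: n=5 cutoff=7
  4: located slot 1
  5: checkpoint: 14
Execution walk:
  derive_floor([3, 7, 5, 3, 10], 7) -> 1  [called from audit_lot, line 9]
  audit_lot([3, 7, 5, 3, 10], 7) -> 2  [called from main, line 18]
Log origin:
  1: from main, line 17
  2: from audit_lot, line 8
  3: from derive_floor, line 2
  4: from audit_lot, line 10
  5: from main, line 19
A correct fix: line 12: replace `span` with `limit`.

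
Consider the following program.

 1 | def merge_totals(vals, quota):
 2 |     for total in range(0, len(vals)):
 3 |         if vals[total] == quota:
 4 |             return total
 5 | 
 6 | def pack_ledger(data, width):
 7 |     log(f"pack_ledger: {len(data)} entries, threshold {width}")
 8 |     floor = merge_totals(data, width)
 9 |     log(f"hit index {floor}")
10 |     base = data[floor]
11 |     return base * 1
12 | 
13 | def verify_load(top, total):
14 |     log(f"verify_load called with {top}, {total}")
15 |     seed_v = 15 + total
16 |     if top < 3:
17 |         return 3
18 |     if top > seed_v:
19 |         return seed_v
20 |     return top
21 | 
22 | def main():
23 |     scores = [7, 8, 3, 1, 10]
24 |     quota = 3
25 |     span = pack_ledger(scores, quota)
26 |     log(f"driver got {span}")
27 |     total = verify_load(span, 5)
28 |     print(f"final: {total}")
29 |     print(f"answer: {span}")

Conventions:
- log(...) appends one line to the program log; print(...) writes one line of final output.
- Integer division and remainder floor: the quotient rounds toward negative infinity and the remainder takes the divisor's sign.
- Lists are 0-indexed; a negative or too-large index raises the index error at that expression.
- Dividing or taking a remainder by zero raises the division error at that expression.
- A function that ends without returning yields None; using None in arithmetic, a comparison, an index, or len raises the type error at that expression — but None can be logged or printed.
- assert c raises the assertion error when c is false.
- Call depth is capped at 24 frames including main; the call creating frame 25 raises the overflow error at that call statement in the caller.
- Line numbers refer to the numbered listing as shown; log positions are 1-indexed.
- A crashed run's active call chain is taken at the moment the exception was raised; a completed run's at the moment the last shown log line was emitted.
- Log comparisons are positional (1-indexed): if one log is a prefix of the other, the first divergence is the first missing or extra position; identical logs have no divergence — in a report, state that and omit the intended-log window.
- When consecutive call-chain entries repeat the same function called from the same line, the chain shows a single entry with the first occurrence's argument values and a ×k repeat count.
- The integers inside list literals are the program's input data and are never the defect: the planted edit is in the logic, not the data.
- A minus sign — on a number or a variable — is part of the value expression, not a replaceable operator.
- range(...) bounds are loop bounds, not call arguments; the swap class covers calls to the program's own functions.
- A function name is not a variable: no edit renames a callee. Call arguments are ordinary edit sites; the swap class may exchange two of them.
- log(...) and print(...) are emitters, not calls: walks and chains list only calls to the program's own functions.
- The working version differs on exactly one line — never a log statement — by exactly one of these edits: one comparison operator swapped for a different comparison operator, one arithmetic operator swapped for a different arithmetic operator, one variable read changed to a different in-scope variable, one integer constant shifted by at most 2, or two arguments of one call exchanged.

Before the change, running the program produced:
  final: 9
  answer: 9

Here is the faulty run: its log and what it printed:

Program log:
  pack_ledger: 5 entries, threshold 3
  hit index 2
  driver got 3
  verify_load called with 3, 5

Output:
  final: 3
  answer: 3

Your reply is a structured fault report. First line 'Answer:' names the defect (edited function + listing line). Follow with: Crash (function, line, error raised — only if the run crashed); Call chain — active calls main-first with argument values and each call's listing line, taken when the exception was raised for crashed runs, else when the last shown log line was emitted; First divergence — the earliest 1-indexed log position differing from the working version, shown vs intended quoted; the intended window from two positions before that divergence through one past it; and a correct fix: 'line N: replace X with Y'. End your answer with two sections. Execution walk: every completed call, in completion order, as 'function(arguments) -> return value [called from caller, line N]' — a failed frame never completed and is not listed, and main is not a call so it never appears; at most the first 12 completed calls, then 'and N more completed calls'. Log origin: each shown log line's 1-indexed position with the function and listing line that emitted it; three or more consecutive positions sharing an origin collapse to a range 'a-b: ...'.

Answer: the defect is in pack_ledger at line 11.
Key fact: At log position 3 the runs split — shown 'driver got 3', but the working version logs 'driver got 9'.
Call chain: main -> verify_load(3, 5) (called at line 27).
First divergence: position 3; shown 'driver got 3' vs intended 'driver got 9'.
Intended log window:
  1: pack_ledger: 5 entries, threshold 3
  2: hit index 2
  3: driver got 9
  4: verify_load called with 9, 5
Execution walk:
  merge_totals([7, 8, 3, 1, 10], 3) -> 2  [called from pack_ledger, line 8]
  pack_ledger([7, 8, 3, 1, 10], 3) -> 3  [called from main, line 25]
  verify_load(3, 5) -> 3  [called from main, line 27]
Log line origins:
  1: from pack_ledger, line 7
  2: from pack_ledger, line 9
  3: from main, line 26
  4: from verify_load, line 14
A correct fix: line 11: replace `1` with `3`.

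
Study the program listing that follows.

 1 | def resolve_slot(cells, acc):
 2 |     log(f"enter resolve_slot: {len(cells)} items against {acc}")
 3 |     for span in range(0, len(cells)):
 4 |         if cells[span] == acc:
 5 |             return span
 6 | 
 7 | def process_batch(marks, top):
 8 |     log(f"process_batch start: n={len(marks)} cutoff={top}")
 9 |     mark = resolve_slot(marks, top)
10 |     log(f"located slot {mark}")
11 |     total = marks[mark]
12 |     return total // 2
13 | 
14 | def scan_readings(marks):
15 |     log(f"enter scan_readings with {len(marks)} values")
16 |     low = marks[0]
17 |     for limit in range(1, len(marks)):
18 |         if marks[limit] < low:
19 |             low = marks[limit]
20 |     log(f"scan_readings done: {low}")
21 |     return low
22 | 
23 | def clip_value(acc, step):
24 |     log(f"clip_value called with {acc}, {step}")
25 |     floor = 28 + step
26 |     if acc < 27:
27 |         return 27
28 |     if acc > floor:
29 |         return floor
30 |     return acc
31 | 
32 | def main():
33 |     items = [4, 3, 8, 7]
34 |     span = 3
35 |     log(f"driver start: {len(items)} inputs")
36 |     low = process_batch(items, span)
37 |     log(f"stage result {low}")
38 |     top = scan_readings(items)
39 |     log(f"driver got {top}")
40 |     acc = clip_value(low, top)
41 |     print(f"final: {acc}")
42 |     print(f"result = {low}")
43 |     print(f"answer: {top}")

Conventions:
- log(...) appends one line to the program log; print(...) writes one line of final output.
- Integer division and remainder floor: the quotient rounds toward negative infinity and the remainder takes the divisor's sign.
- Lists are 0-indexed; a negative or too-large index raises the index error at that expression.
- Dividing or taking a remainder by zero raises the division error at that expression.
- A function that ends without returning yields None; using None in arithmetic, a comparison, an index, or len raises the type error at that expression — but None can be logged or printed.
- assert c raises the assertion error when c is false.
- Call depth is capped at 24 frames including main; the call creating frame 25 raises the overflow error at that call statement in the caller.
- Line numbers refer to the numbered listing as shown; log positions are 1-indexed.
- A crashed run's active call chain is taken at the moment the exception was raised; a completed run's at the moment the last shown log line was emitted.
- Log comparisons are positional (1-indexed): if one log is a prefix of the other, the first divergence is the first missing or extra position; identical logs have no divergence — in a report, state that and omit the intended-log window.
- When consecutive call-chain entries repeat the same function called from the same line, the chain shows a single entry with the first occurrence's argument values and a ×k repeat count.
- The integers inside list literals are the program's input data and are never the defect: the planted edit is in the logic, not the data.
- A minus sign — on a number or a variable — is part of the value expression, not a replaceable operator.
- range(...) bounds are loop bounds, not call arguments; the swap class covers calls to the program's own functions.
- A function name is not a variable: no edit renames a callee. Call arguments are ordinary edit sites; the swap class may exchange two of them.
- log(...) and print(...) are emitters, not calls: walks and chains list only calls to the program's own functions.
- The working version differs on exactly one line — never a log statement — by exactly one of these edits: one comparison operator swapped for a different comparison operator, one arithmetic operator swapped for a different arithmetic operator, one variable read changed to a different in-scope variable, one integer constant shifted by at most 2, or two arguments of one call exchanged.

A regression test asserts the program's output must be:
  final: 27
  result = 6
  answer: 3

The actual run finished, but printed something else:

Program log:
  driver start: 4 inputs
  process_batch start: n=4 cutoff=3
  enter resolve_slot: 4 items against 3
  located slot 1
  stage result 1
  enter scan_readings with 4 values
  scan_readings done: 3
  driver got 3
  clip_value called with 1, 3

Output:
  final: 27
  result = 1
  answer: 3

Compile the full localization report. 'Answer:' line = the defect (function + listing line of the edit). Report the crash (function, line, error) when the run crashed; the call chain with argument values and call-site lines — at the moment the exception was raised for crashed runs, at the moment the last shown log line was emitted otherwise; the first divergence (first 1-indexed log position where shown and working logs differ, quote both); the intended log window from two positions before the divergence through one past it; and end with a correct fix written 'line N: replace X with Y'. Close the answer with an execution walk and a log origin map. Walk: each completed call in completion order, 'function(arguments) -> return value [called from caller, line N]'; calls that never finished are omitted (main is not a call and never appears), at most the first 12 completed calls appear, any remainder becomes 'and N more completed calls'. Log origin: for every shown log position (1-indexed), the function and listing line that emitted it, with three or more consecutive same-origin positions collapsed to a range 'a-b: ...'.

Answer: the defect is in process_batch at line 12.
Key fact: The log first diverges at position 5: the faulty run prints 'stage result 1' where the working version prints 'stage result 6'.
Call chain: main -> clip_value(1, 3) (called at line 40).
First divergence: position 5 — shown 'stage result 1', intended 'stage result 6'.
Intended log window:
  3: enter resolve_slot: 4 items against 3
  4: located slot 1
  5: stage result 6
  6: enter scan_readings with 4 values
Execution walk:
  resolve_slot([4, 3, 8, 7], 3) -> 1  [called from process_batch, line 9]
  process_batch([4, 3, 8, 7], 3) -> 1  [called from main, line 36]
  scan_readings([4, 3, 8, 7]) -> 3  [called from main, line 38]
  clip_value(1, 3) -> 27  [called from main, line 40]
Log line origins:
  1: from main, line 35
  2: from process_batch, line 8
  3: from resolve_slot, line 2
  4: from process_batch, line 10
  5: from main, line 37
  6: from scan_readings, line 15
  7: from scan_readings, line 20
  8: from main, line 39
  9: from clip_value, line 24
A correct fix: line 12: replace `//` with `*`.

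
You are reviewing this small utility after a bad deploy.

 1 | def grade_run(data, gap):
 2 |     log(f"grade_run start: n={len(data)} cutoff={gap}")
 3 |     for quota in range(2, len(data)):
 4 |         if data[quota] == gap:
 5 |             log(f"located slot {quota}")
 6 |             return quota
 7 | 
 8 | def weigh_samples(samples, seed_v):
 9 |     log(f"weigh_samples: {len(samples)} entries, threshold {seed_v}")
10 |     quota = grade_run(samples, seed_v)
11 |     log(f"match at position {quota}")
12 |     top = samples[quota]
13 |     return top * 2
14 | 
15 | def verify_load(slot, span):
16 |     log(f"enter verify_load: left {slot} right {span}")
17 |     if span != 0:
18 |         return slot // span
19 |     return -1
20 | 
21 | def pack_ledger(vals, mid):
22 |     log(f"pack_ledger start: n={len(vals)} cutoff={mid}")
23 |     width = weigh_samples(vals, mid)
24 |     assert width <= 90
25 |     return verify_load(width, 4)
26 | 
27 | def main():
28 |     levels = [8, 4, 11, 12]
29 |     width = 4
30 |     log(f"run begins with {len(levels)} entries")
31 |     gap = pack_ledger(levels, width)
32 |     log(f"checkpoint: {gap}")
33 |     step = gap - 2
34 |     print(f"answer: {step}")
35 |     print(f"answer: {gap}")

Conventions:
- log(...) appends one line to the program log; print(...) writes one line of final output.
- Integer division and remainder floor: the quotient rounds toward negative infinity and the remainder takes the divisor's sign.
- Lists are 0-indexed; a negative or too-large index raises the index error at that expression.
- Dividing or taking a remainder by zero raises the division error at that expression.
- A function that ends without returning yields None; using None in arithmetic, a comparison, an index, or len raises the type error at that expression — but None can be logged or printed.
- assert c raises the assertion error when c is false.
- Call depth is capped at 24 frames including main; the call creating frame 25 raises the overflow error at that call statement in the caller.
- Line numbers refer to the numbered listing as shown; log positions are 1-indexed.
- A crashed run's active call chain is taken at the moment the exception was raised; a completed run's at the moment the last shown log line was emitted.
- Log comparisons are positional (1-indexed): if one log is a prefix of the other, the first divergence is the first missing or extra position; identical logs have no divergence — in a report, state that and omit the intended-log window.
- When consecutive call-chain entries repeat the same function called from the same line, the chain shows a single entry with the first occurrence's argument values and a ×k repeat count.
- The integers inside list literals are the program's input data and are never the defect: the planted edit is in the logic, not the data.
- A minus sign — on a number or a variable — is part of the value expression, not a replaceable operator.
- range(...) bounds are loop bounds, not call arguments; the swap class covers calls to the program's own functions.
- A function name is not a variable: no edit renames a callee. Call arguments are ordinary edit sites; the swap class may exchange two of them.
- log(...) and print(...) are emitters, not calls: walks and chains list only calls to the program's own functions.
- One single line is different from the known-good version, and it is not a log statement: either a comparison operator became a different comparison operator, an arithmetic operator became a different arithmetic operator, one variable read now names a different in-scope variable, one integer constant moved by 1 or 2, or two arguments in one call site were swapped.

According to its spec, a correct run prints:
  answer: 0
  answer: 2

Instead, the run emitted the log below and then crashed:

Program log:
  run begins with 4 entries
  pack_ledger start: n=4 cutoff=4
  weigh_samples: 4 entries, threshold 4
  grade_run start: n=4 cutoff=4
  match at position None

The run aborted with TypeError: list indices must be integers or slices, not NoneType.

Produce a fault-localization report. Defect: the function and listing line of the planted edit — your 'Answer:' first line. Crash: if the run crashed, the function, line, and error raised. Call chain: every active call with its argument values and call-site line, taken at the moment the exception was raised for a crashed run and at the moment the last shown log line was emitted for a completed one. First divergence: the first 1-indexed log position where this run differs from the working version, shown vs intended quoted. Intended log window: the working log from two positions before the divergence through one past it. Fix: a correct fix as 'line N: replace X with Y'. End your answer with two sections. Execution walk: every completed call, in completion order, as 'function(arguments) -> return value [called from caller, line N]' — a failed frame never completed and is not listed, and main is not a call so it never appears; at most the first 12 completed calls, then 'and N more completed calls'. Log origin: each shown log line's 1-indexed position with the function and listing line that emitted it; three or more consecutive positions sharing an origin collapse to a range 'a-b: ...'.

Answer: the defect is in grade_run at line 3.
The tell: The log first diverges at position 5: the faulty run prints 'match at position None' where the working version prints 'located slot 1'.
Crash: weigh_samples, line 12, TypeError.
Call chain: main -> pack_ledger([8, 4, 11, 12], 4) (called at line 31) -> weigh_samples([8, 4, 11, 12], 4) (called at line 23).
First divergence: at position 5 the run shows 'match at position None' where the working version logs 'located slot 1'.
Intended log window:
  3: weigh_samples: 4 entries, threshold 4
  4: grade_run start: n=4 cutoff=4
  5: located slot 1
  6: match at position 1
Execution walk:
  grade_run([8, 4, 11, 12], 4) -> None  [called from weigh_samples, line 10]
Log origins:
  1: emitted by main (line 30)
  2: emitted by pack_ledger (line 22)
  3: emitted by weigh_samples (line 9)
  4: emitted by grade_run (line 2)
  5: emitted by weigh_samples (line 11)
A correct fix: line 3: replace `2` with `0`.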